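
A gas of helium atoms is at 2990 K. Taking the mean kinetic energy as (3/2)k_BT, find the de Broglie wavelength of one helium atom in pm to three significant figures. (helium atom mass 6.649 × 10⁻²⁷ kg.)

KE = (3/2)k_BT = 1.5 × 1.381 × 10⁻²³ × 2990 = 6.194 × 10⁻²⁰ J.
p = √(2mKE) = √(2 × 6.649 × 10⁻²⁷ × 6.194 × 10⁻²⁰) = 2.870 × 10⁻²³ kg·m/s.
λ = h/p = 2.31 × 10⁻¹¹ m = 23.1 pm.

λ = 23.1 pm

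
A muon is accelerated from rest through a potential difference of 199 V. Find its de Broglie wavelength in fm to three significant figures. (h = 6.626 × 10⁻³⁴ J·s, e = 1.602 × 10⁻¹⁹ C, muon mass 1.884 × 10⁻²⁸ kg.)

KE = eV = 1.602 × 10⁻¹⁹ × 199.0 = 3.188 × 10⁻¹⁷ J.
p = √(2mKE) = √(2 × 1.884 × 10⁻²⁸ × 3.188 × 10⁻¹⁷) = 1.096 × 10⁻²² kg·m/s.
λ = h/p = 6.626 × 10⁻³⁴ / 1.096 × 10⁻²² = 6.05 × 10⁻¹² m = 6050 fm.

λ = 6050 fm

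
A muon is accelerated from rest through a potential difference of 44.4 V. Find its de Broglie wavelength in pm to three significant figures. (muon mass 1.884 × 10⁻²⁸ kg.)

KE = eV = 1.602 × 10⁻¹⁹ × 44.40 = 7.113 × 10⁻¹⁸ J.
p = √(2mKE) = √(2 × 1.884 × 10⁻²⁸ × 7.113 × 10⁻¹⁸) = 5.177 × 10⁻²³ kg·m/s.
λ = h/p = 6.626 × 10⁻³⁴ / 5.177 × 10⁻²³ = 1.28 × 10⁻¹¹ m = 12.8 pm.

λ = 12.8 pm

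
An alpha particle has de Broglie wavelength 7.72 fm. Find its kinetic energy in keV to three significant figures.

p = h/λ = 6.626 × 10⁻³⁴ / 7.720 × 10⁻¹⁵ = 8.583 × 10⁻²⁰ kg·m/s.
KE = p²/(2m) = (8.583 × 10⁻²⁰)² / (2 × 6.645 × 10⁻²⁷) = 5.543 × 10⁻¹³ J = 3460 keV.

KE = 3460 keV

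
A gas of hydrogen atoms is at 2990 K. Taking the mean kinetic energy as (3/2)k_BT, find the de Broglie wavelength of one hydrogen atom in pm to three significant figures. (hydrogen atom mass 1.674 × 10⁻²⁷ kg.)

λ = 46.0 pm

KE = (3/2)k_BT = 1.5 × 1.381 × 10⁻²³ × 2990 = 6.194 × 10⁻²⁰ J.
p = √(2mKE) = √(2 × 1.674 × 10⁻²⁷ × 6.194 × 10⁻²⁰) = 1.440 × 10⁻²³ kg·m/s.
λ = h/p = 4.60 × 10⁻¹¹ m = 46.0 pm.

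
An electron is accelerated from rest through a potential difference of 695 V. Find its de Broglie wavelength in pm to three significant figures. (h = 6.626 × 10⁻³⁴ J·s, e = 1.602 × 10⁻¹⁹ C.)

KE = eV = 1.602 × 10⁻¹⁹ × 695.0 = 1.113 × 10⁻¹⁶ J.
p = √(2mKE) = √(2 × 9.109 × 10⁻³¹ × 1.113 × 10⁻¹⁶) = 1.424 × 10⁻²³ kg·m/s.
λ = h/p = 6.626 × 10⁻³⁴ / 1.424 × 10⁻²³ = 4.65 × 10⁻¹¹ m = 46.5 pm.

λ = 46.5 pm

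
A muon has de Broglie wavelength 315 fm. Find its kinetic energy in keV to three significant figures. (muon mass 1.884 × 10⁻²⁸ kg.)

KE = 73.3 keV

p = h/λ = 6.626 × 10⁻³⁴ / 3.150 × 10⁻¹³ = 2.103 × 10⁻²¹ kg·m/s.
KE = p²/(2m) = (2.103 × 10⁻²¹)² / (2 × 1.884 × 10⁻²⁸) = 1.174 × 10⁻¹⁴ J = 73.3 keV.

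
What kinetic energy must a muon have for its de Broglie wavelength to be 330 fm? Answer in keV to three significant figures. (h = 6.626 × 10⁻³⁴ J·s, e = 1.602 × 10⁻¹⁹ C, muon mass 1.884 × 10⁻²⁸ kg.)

p = h/λ = 6.626 × 10⁻³⁴ / 3.300 × 10⁻¹³ = 2.008 × 10⁻²¹ kg·m/s.
KE = p²/(2m) = (2.008 × 10⁻²¹)² / (2 × 1.884 × 10⁻²⁸) = 1.070 × 10⁻¹⁴ J = 66.8 keV.

KE = 66.8 keV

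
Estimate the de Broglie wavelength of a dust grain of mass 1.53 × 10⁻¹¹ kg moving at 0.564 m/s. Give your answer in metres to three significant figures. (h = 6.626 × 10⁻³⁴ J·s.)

λ = 7.68 × 10⁻²³ m

p = mv = 1.53 × 10⁻¹¹ × 0.564 = 8.629 × 10⁻¹² kg·m/s.
λ = h/p = 6.626 × 10⁻³⁴ / 8.629 × 10⁻¹² = 7.68 × 10⁻²³ m.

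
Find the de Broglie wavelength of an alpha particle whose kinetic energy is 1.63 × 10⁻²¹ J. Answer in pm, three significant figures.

p = √(2mKE) = √(2 × 6.645 × 10⁻²⁷ × 1.630 × 10⁻²¹) = 4.654 × 10⁻²⁴ kg·m/s.
λ = h/p = 6.626 × 10⁻³⁴ / 4.654 × 10⁻²⁴ = 1.42 × 10⁻¹⁰ m = 142 pm.

λ = 142 pm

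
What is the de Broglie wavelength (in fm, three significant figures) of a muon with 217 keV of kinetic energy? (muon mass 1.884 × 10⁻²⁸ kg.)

λ = 183 fm

KE = 217 keV = 3.476 × 10⁻¹⁴ J.
p = √(2mKE) = √(2 × 1.884 × 10⁻²⁸ × 3.476 × 10⁻¹⁴) = 3.619 × 10⁻²¹ kg·m/s.
λ = h/p = 6.626 × 10⁻³⁴ / 3.619 × 10⁻²¹ = 1.83 × 10⁻¹³ m = 183 fm.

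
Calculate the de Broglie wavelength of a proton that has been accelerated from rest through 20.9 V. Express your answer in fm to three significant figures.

λ = 6260 fm

KE = eV = 1.602 × 10⁻¹⁹ × 20.90 = 3.348 × 10⁻¹⁸ J.
p = √(2mKE) = √(2 × 1.673 × 10⁻²⁷ × 3.348 × 10⁻¹⁸) = 1.058 × 10⁻²² kg·m/s.
λ = h/p = 6.626 × 10⁻³⁴ / 1.058 × 10⁻²² = 6.26 × 10⁻¹² m = 6260 fm.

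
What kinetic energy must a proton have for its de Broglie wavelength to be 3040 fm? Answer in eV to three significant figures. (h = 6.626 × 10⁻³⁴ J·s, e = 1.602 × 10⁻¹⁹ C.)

p = h/λ = 6.626 × 10⁻³⁴ / 3.040 × 10⁻¹² = 2.180 × 10⁻²² kg·m/s.
KE = p²/(2m) = (2.180 × 10⁻²²)² / (2 × 1.673 × 10⁻²⁷) = 1.420 × 10⁻¹⁷ J = 88.6 eV.

KE = 88.6 eV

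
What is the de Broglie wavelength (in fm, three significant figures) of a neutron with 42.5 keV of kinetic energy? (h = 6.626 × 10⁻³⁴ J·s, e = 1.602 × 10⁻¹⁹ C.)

KE = 42.5 keV = 6.809 × 10⁻¹⁵ J.
p = √(2mKE) = √(2 × 1.675 × 10⁻²⁷ × 6.809 × 10⁻¹⁵) = 4.776 × 10⁻²¹ kg·m/s.
λ = h/p = 6.626 × 10⁻³⁴ / 4.776 × 10⁻²¹ = 1.39 × 10⁻¹³ m = 139 fm.

λ = 139 fm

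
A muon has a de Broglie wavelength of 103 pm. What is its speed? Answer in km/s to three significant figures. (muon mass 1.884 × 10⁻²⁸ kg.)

v = 34.1 km/s

p = h/λ = 6.626 × 10⁻³⁴ / 1.030 × 10⁻¹⁰ = 6.433 × 10⁻²⁴ kg·m/s.
v = p/m = 6.433 × 10⁻²⁴ / 1.884 × 10⁻²⁸ = 3.41 × 10⁴ m/s = 34.1 km/s.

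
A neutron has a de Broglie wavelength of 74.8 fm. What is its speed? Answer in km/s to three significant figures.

v = 5290 km/s

p = h/λ = 6.626 × 10⁻³⁴ / 7.480 × 10⁻¹⁴ = 8.858 × 10⁻²¹ kg·m/s.
v = p/m = 8.858 × 10⁻²¹ / 1.675 × 10⁻²⁷ = 5.29 × 10⁶ m/s = 5290 km/s.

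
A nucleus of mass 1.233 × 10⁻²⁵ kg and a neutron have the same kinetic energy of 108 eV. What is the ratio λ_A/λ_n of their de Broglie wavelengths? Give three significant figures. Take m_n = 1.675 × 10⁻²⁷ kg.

At fixed KE, p = √(2mKE) so λ = h/p ∝ 1/√m.
λ_A/λ_n = √(m_n/m_A) = √(1.675 × 10⁻²⁷/1.233 × 10⁻²⁵) = √(0.01358) = 0.117.

λ_A/λ_n = 0.117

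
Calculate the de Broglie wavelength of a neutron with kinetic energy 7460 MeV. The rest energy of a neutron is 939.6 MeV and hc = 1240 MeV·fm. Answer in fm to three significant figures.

Total energy E = KE + m₀c² = 7460 + 939.6 = 8399.6 MeV.
(pc)² = E² − (m₀c²)² = (8399.6)² − (939.6)² = 6.967 × 10⁷ MeV², so pc = 8347 MeV.
λ = hc/(pc) = 1240 MeV·fm / 8347 MeV = 0.149 fm.

λ = 0.149 fm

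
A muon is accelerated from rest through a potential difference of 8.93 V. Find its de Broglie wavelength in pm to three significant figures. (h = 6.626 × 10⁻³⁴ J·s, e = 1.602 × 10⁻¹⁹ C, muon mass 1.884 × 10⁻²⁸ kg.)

KE = eV = 1.602 × 10⁻¹⁹ × 8.930 = 1.431 × 10⁻¹⁸ J.
p = √(2mKE) = √(2 × 1.884 × 10⁻²⁸ × 1.431 × 10⁻¹⁸) = 2.322 × 10⁻²³ kg·m/s.
λ = h/p = 6.626 × 10⁻³⁴ / 2.322 × 10⁻²³ = 2.85 × 10⁻¹¹ m = 28.5 pm.

λ = 28.5 pm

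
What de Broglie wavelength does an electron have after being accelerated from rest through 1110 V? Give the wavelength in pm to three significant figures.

KE = eV = 1.602 × 10⁻¹⁹ × 1110 = 1.778 × 10⁻¹⁶ J.
p = √(2mKE) = √(2 × 9.109 × 10⁻³¹ × 1.778 × 10⁻¹⁶) = 1.800 × 10⁻²³ kg·m/s.
λ = h/p = 6.626 × 10⁻³⁴ / 1.800 × 10⁻²³ = 3.68 × 10⁻¹¹ m = 36.8 pm.

λ = 36.8 pm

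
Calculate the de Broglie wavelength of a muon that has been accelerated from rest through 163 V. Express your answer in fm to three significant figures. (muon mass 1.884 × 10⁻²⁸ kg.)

KE = eV = 1.602 × 10⁻¹⁹ × 163.0 = 2.611 × 10⁻¹⁷ J.
p = √(2mKE) = √(2 × 1.884 × 10⁻²⁸ × 2.611 × 10⁻¹⁷) = 9.919 × 10⁻²³ kg·m/s.
λ = h/p = 6.626 × 10⁻³⁴ / 9.919 × 10⁻²³ = 6.68 × 10⁻¹² m = 6680 fm.

λ = 6680 fm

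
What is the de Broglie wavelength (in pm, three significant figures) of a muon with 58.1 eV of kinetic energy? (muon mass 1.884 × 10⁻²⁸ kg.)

λ = 11.2 pm

KE = 58.1 eV = 9.308 × 10⁻¹⁸ J.
p = √(2mKE) = √(2 × 1.884 × 10⁻²⁸ × 9.308 × 10⁻¹⁸) = 5.922 × 10⁻²³ kg·m/s.
λ = h/p = 6.626 × 10⁻³⁴ / 5.922 × 10⁻²³ = 1.12 × 10⁻¹¹ m = 11.2 pm.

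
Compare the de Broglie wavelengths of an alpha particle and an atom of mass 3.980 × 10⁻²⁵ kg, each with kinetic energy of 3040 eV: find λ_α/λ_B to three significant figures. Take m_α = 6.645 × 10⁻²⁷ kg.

λ_α/λ_B = 7.74

At fixed KE, p = √(2mKE) so λ = h/p ∝ 1/√m.
λ_α/λ_B = √(m_B/m_α) = √(3.980 × 10⁻²⁵/6.645 × 10⁻²⁷) = √(59.89) = 7.74.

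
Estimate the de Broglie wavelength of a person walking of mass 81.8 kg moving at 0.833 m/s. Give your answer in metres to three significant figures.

λ = 9.72 × 10⁻³⁶ m

p = mv = 81.8 × 0.833 = 6.814 × 10¹ kg·m/s.
λ = h/p = 6.626 × 10⁻³⁴ / 6.814 × 10¹ = 9.72 × 10⁻³⁶ m.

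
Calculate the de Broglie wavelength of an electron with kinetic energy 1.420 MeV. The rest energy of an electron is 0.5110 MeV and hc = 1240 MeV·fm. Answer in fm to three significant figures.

λ = 666 fm

Total energy E = KE + m₀c² = 1.420 + 0.5110 = 1.9310 MeV.
(pc)² = E² − (m₀c²)² = (1.9310)² − (0.5110)² = 3.468 MeV², so pc = 1.862 MeV.
λ = hc/(pc) = 1240 MeV·fm / 1.862 MeV = 666 fm.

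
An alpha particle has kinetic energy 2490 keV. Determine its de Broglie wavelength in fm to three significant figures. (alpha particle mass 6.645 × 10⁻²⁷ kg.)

λ = 9.10 fm

KE = 2490 keV = 3.989 × 10⁻¹³ J.
p = √(2mKE) = √(2 × 6.645 × 10⁻²⁷ × 3.989 × 10⁻¹³) = 7.281 × 10⁻²⁰ kg·m/s.
λ = h/p = 6.626 × 10⁻³⁴ / 7.281 × 10⁻²⁰ = 9.10 × 10⁻¹⁵ m = 9.10 fm.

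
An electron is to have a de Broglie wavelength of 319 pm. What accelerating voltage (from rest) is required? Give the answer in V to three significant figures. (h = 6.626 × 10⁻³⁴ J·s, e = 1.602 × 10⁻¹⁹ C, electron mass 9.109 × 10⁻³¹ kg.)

p = h/λ = 6.626 × 10⁻³⁴ / 3.190 × 10⁻¹⁰ = 2.077 × 10⁻²⁴ kg·m/s.
KE = p²/(2m) = 2.368 × 10⁻¹⁸ J.
V = KE/e = 2.368 × 10⁻¹⁸ / (1.602 × 10⁻¹⁹) = 14.8 V.

V = 14.8 V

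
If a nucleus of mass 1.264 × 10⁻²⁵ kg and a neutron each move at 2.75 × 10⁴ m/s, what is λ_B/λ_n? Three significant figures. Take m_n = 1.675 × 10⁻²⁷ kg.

At fixed v, p = mv so λ = h/(mv) ∝ 1/m.
λ_B/λ_n = m_n/m_B = 1.675 × 10⁻²⁷/1.264 × 10⁻²⁵ = 0.0133.

λ_B/λ_n = 0.0133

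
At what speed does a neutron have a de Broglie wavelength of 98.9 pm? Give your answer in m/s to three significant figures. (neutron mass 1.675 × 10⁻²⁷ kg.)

v = 4000 m/s

p = h/λ = 6.626 × 10⁻³⁴ / 9.890 × 10⁻¹¹ = 6.700 × 10⁻²⁴ kg·m/s.
v = p/m = 6.700 × 10⁻²⁴ / 1.675 × 10⁻²⁷ = 4.00 × 10³ m/s = 4000 m/s.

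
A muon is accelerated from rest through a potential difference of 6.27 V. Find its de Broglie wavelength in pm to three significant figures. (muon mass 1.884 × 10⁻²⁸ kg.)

KE = eV = 1.602 × 10⁻¹⁹ × 6.270 = 1.004 × 10⁻¹⁸ J.
p = √(2mKE) = √(2 × 1.884 × 10⁻²⁸ × 1.004 × 10⁻¹⁸) = 1.945 × 10⁻²³ kg·m/s.
λ = h/p = 6.626 × 10⁻³⁴ / 1.945 × 10⁻²³ = 3.41 × 10⁻¹¹ m = 34.1 pm.

λ = 34.1 pm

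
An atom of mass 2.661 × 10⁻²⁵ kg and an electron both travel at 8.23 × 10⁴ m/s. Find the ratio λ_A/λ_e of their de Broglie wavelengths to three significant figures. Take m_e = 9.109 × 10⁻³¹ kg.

At fixed v, p = mv so λ = h/(mv) ∝ 1/m.
λ_A/λ_e = m_e/m_A = 9.109 × 10⁻³¹/2.661 × 10⁻²⁵ = 3.42 × 10⁻⁶.

λ_A/λ_e = 3.42 × 10⁻⁶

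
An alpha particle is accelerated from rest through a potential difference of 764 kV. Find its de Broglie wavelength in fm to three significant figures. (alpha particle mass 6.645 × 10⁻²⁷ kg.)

λ = 11.6 fm

KE = 2eV = 2 × 1.602 × 10⁻¹⁹ × 7.640 × 10⁵ = 2.448 × 10⁻¹³ J.
p = √(2mKE) = √(2 × 6.645 × 10⁻²⁷ × 2.448 × 10⁻¹³) = 5.704 × 10⁻²⁰ kg·m/s.
λ = h/p = 6.626 × 10⁻³⁴ / 5.704 × 10⁻²⁰ = 1.16 × 10⁻¹⁴ m = 11.6 fm.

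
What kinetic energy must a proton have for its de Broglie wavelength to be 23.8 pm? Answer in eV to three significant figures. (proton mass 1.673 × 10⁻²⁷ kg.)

KE = 1.45 eV

p = h/λ = 6.626 × 10⁻³⁴ / 2.380 × 10⁻¹¹ = 2.784 × 10⁻²³ kg·m/s.
KE = p²/(2m) = (2.784 × 10⁻²³)² / (2 × 1.673 × 10⁻²⁷) = 2.316 × 10⁻¹⁹ J = 1.45 eV.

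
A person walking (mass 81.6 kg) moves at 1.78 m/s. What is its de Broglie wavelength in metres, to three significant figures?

λ = 4.56 × 10⁻³⁶ m

p = mv = 81.6 × 1.78 = 1.452 × 10² kg·m/s.
λ = h/p = 6.626 × 10⁻³⁴ / 1.452 × 10² = 4.56 × 10⁻³⁶ m.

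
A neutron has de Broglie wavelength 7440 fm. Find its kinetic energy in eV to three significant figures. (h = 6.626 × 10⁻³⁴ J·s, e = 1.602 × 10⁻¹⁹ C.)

KE = 14.8 eV

p = h/λ = 6.626 × 10⁻³⁴ / 7.440 × 10⁻¹² = 8.906 × 10⁻²³ kg·m/s.
KE = p²/(2m) = (8.906 × 10⁻²³)² / (2 × 1.675 × 10⁻²⁷) = 2.368 × 10⁻¹⁸ J = 14.8 eV.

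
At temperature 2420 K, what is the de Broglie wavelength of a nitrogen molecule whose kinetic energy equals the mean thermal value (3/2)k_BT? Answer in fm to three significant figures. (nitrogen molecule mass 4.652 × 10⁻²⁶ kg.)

KE = (3/2)k_BT = 1.5 × 1.381 × 10⁻²³ × 2420 = 5.013 × 10⁻²⁰ J.
p = √(2mKE) = √(2 × 4.652 × 10⁻²⁶ × 5.013 × 10⁻²⁰) = 6.829 × 10⁻²³ kg·m/s.
λ = h/p = 9.70 × 10⁻¹² m = 9700 fm.

λ = 9700 fm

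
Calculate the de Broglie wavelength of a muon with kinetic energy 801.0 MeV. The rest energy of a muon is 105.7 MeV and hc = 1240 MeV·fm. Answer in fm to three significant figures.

λ = 1.38 fm

Total energy E = KE + m₀c² = 801.0 + 105.7 = 906.7 MeV.
(pc)² = E² − (m₀c²)² = (906.7)² − (105.7)² = 8.109 × 10⁵ MeV², so pc = 900.5 MeV.
λ = hc/(pc) = 1240 MeV·fm / 900.5 MeV = 1.38 fm.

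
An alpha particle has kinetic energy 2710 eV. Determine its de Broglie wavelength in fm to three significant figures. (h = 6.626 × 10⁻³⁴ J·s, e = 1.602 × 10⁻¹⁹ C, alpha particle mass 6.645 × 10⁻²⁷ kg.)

λ = 276 fm

KE = 2710 eV = 4.341 × 10⁻¹⁶ J.
p = √(2mKE) = √(2 × 6.645 × 10⁻²⁷ × 4.341 × 10⁻¹⁶) = 2.402 × 10⁻²¹ kg·m/s.
λ = h/p = 6.626 × 10⁻³⁴ / 2.402 × 10⁻²¹ = 2.76 × 10⁻¹³ m = 276 fm.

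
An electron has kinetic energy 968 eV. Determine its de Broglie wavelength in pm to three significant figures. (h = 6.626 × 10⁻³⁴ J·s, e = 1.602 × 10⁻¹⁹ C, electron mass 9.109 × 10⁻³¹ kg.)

KE = 968 eV = 1.551 × 10⁻¹⁶ J.
p = √(2mKE) = √(2 × 9.109 × 10⁻³¹ × 1.551 × 10⁻¹⁶) = 1.681 × 10⁻²³ kg·m/s.
λ = h/p = 6.626 × 10⁻³⁴ / 1.681 × 10⁻²³ = 3.94 × 10⁻¹¹ m = 39.4 pm.

λ = 39.4 pm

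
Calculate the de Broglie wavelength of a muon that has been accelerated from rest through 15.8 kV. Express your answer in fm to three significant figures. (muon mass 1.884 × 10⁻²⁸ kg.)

λ = 678 fm

KE = eV = 1.602 × 10⁻¹⁹ × 1.580 × 10⁴ = 2.531 × 10⁻¹⁵ J.
p = √(2mKE) = √(2 × 1.884 × 10⁻²⁸ × 2.531 × 10⁻¹⁵) = 9.766 × 10⁻²² kg·m/s.
λ = h/p = 6.626 × 10⁻³⁴ / 9.766 × 10⁻²² = 6.78 × 10⁻¹³ m = 678 fm.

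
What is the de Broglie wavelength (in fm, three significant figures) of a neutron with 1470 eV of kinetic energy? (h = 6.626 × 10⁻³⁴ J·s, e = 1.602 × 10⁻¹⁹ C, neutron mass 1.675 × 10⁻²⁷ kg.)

KE = 1470 eV = 2.355 × 10⁻¹⁶ J.
p = √(2mKE) = √(2 × 1.675 × 10⁻²⁷ × 2.355 × 10⁻¹⁶) = 8.882 × 10⁻²² kg·m/s.
λ = h/p = 6.626 × 10⁻³⁴ / 8.882 × 10⁻²² = 7.46 × 10⁻¹³ m = 746 fm.

λ = 746 fm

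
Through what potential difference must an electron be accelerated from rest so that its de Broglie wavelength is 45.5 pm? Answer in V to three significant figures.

p = h/λ = 6.626 × 10⁻³⁴ / 4.550 × 10⁻¹¹ = 1.456 × 10⁻²³ kg·m/s.
KE = p²/(2m) = 1.164 × 10⁻¹⁶ J.
V = KE/e = 1.164 × 10⁻¹⁶ / (1.602 × 10⁻¹⁹) = 727 V.

V = 727 V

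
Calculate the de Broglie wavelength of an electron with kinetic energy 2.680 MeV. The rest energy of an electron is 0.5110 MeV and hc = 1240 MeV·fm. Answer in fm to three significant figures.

λ = 394 fm

Total energy E = KE + m₀c² = 2.680 + 0.5110 = 3.1910 MeV.
(pc)² = E² − (m₀c²)² = (3.1910)² − (0.5110)² = 9.921 MeV², so pc = 3.150 MeV.
λ = hc/(pc) = 1240 MeV·fm / 3.150 MeV = 394 fm.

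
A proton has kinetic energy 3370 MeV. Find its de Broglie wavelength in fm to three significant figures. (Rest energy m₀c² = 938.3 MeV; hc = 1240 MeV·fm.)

Total energy E = KE + m₀c² = 3370 + 938.3 = 4308.3 MeV.
(pc)² = E² − (m₀c²)² = (4308.3)² − (938.3)² = 1.768 × 10⁷ MeV², so pc = 4205 MeV.
λ = hc/(pc) = 1240 MeV·fm / 4205 MeV = 0.295 fm.

λ = 0.295 fm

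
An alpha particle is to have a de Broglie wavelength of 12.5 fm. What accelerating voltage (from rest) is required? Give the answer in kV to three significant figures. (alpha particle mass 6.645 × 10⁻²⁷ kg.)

V = 660 kV

p = h/λ = 6.626 × 10⁻³⁴ / 1.250 × 10⁻¹⁴ = 5.301 × 10⁻²⁰ kg·m/s.
KE = p²/(2m) = 2.114 × 10⁻¹³ J.
V = KE/2e = 2.114 × 10⁻¹³ / (2 × 1.602 × 10⁻¹⁹) = 660 kV.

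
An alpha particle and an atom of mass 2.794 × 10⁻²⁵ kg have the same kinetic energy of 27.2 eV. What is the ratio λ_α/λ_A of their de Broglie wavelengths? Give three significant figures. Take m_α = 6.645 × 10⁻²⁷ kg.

At fixed KE, p = √(2mKE) so λ = h/p ∝ 1/√m.
λ_α/λ_A = √(m_A/m_α) = √(2.794 × 10⁻²⁵/6.645 × 10⁻²⁷) = √(42.05) = 6.48.

λ_α/λ_A = 6.48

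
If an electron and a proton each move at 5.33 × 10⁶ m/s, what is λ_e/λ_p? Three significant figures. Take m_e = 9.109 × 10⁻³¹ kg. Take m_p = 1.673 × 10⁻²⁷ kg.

λ_e/λ_p = 1840

At fixed v, p = mv so λ = h/(mv) ∝ 1/m.
λ_e/λ_p = m_p/m_e = 1.673 × 10⁻²⁷/9.109 × 10⁻³¹ = 1840.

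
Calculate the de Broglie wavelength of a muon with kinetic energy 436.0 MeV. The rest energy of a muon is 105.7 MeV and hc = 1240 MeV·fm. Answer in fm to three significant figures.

Total energy E = KE + m₀c² = 436.0 + 105.7 = 541.7 MeV.
(pc)² = E² − (m₀c²)² = (541.7)² − (105.7)² = 2.823 × 10⁵ MeV², so pc = 531.3 MeV.
λ = hc/(pc) = 1240 MeV·fm / 531.3 MeV = 2.33 fm.

λ = 2.33 fm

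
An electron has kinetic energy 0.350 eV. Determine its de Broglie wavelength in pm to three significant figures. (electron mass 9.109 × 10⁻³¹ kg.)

KE = 0.350 eV = 5.607 × 10⁻²⁰ J.
p = √(2mKE) = √(2 × 9.109 × 10⁻³¹ × 5.607 × 10⁻²⁰) = 3.196 × 10⁻²⁵ kg·m/s.
λ = h/p = 6.626 × 10⁻³⁴ / 3.196 × 10⁻²⁵ = 2.07 × 10⁻⁹ m = 2070 pm.

λ = 2070 pm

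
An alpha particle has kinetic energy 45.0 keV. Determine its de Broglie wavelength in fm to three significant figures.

λ = 67.7 fm

KE = 45.0 keV = 7.209 × 10⁻¹⁵ J.
p = √(2mKE) = √(2 × 6.645 × 10⁻²⁷ × 7.209 × 10⁻¹⁵) = 9.788 × 10⁻²¹ kg·m/s.
λ = h/p = 6.626 × 10⁻³⁴ / 9.788 × 10⁻²¹ = 6.77 × 10⁻¹⁴ m = 67.7 fm.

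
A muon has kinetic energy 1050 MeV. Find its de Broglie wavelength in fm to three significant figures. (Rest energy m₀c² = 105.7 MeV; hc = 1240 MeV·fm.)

Total energy E = KE + m₀c² = 1050 + 105.7 = 1155.7 MeV.
(pc)² = E² − (m₀c²)² = (1155.7)² − (105.7)² = 1.324 × 10⁶ MeV², so pc = 1151 MeV.
λ = hc/(pc) = 1240 MeV·fm / 1151 MeV = 1.08 fm.

λ = 1.08 fm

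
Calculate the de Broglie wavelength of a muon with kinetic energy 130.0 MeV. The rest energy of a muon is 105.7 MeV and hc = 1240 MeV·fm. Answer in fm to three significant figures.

Total energy E = KE + m₀c² = 130.0 + 105.7 = 235.7 MeV.
(pc)² = E² − (m₀c²)² = (235.7)² − (105.7)² = 4.438 × 10⁴ MeV², so pc = 210.7 MeV.
λ = hc/(pc) = 1240 MeV·fm / 210.7 MeV = 5.89 fm.

λ = 5.89 fm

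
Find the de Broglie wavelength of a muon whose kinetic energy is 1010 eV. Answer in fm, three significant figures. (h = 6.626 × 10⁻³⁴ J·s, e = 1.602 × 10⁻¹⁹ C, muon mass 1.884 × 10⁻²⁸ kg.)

λ = 2680 fm

KE = 1010 eV = 1.618 × 10⁻¹⁶ J.
p = √(2mKE) = √(2 × 1.884 × 10⁻²⁸ × 1.618 × 10⁻¹⁶) = 2.469 × 10⁻²² kg·m/s.
λ = h/p = 6.626 × 10⁻³⁴ / 2.469 × 10⁻²² = 2.68 × 10⁻¹² m = 2680 fm.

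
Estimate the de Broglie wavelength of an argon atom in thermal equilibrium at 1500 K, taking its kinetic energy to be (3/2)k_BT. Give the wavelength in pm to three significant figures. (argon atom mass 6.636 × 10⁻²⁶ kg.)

λ = 10.3 pm

KE = (3/2)k_BT = 1.5 × 1.381 × 10⁻²³ × 1500 = 3.107 × 10⁻²⁰ J.
p = √(2mKE) = √(2 × 6.636 × 10⁻²⁶ × 3.107 × 10⁻²⁰) = 6.422 × 10⁻²³ kg·m/s.
λ = h/p = 1.03 × 10⁻¹¹ m = 10.3 pm.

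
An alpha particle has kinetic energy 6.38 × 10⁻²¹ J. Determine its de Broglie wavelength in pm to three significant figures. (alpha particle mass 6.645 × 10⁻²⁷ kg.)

p = √(2mKE) = √(2 × 6.645 × 10⁻²⁷ × 6.380 × 10⁻²¹) = 9.208 × 10⁻²⁴ kg·m/s.
λ = h/p = 6.626 × 10⁻³⁴ / 9.208 × 10⁻²⁴ = 7.20 × 10⁻¹¹ m = 72.0 pm.

λ = 72.0 pm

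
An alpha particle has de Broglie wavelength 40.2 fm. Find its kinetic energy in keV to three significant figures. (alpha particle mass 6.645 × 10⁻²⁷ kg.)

KE = 128 keV

p = h/λ = 6.626 × 10⁻³⁴ / 4.020 × 10⁻¹⁴ = 1.648 × 10⁻²⁰ kg·m/s.
KE = p²/(2m) = (1.648 × 10⁻²⁰)² / (2 × 6.645 × 10⁻²⁷) = 2.044 × 10⁻¹⁴ J = 128 keV.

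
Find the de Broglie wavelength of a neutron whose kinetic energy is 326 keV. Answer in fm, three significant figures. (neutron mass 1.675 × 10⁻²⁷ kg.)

KE = 326 keV = 5.223 × 10⁻¹⁴ J.
p = √(2mKE) = √(2 × 1.675 × 10⁻²⁷ × 5.223 × 10⁻¹⁴) = 1.323 × 10⁻²⁰ kg·m/s.
λ = h/p = 6.626 × 10⁻³⁴ / 1.323 × 10⁻²⁰ = 5.01 × 10⁻¹⁴ m = 50.1 fm.

λ = 50.1 fm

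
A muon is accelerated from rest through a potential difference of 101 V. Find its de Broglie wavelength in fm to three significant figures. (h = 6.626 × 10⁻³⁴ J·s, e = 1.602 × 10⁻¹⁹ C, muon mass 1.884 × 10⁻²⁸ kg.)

KE = eV = 1.602 × 10⁻¹⁹ × 101.0 = 1.618 × 10⁻¹⁷ J.
p = √(2mKE) = √(2 × 1.884 × 10⁻²⁸ × 1.618 × 10⁻¹⁷) = 7.808 × 10⁻²³ kg·m/s.
λ = h/p = 6.626 × 10⁻³⁴ / 7.808 × 10⁻²³ = 8.49 × 10⁻¹² m = 8490 fm.

λ = 8490 fm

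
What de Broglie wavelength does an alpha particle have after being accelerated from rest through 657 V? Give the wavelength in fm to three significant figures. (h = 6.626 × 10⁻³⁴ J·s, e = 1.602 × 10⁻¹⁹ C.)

λ = 396 fm

KE = 2eV = 2 × 1.602 × 10⁻¹⁹ × 657.0 = 2.105 × 10⁻¹⁶ J.
p = √(2mKE) = √(2 × 6.645 × 10⁻²⁷ × 2.105 × 10⁻¹⁶) = 1.673 × 10⁻²¹ kg·m/s.
λ = h/p = 6.626 × 10⁻³⁴ / 1.673 × 10⁻²¹ = 3.96 × 10⁻¹³ m = 396 fm.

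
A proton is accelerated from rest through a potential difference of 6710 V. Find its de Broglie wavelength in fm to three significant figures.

KE = eV = 1.602 × 10⁻¹⁹ × 6710 = 1.075 × 10⁻¹⁵ J.
p = √(2mKE) = √(2 × 1.673 × 10⁻²⁷ × 1.075 × 10⁻¹⁵) = 1.897 × 10⁻²¹ kg·m/s.
λ = h/p = 6.626 × 10⁻³⁴ / 1.897 × 10⁻²¹ = 3.49 × 10⁻¹³ m = 349 fm.

λ = 349 fm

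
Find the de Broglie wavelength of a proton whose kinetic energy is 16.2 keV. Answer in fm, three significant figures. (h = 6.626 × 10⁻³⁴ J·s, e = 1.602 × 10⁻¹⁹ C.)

λ = 225 fm

KE = 16.2 keV = 2.595 × 10⁻¹⁵ J.
p = √(2mKE) = √(2 × 1.673 × 10⁻²⁷ × 2.595 × 10⁻¹⁵) = 2.947 × 10⁻²¹ kg·m/s.
λ = h/p = 6.626 × 10⁻³⁴ / 2.947 × 10⁻²¹ = 2.25 × 10⁻¹³ m = 225 fm.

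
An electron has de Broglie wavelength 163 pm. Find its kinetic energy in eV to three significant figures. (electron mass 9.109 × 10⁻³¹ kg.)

KE = 56.6 eV

p = h/λ = 6.626 × 10⁻³⁴ / 1.630 × 10⁻¹⁰ = 4.065 × 10⁻²⁴ kg·m/s.
KE = p²/(2m) = (4.065 × 10⁻²⁴)² / (2 × 9.109 × 10⁻³¹) = 9.070 × 10⁻¹⁸ J = 56.6 eV.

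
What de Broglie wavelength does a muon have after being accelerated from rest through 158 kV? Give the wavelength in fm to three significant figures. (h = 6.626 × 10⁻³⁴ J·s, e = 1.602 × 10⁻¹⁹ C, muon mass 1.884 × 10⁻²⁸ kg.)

KE = eV = 1.602 × 10⁻¹⁹ × 1.580 × 10⁵ = 2.531 × 10⁻¹⁴ J.
p = √(2mKE) = √(2 × 1.884 × 10⁻²⁸ × 2.531 × 10⁻¹⁴) = 3.088 × 10⁻²¹ kg·m/s.
λ = h/p = 6.626 × 10⁻³⁴ / 3.088 × 10⁻²¹ = 2.15 × 10⁻¹³ m = 215 fm.

λ = 215 fm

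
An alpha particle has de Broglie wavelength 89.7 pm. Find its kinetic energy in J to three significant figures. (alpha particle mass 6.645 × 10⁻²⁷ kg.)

p = h/λ = 6.626 × 10⁻³⁴ / 8.970 × 10⁻¹¹ = 7.387 × 10⁻²⁴ kg·m/s.
KE = p²/(2m) = (7.387 × 10⁻²⁴)² / (2 × 6.645 × 10⁻²⁷) = 4.106 × 10⁻²¹ J = 4.11 × 10⁻²¹ J.

KE = 4.11 × 10⁻²¹ J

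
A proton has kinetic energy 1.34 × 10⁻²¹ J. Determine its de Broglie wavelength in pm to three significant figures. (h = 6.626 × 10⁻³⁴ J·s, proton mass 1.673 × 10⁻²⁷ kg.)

λ = 313 pm

p = √(2mKE) = √(2 × 1.673 × 10⁻²⁷ × 1.340 × 10⁻²¹) = 2.117 × 10⁻²⁴ kg·m/s.
λ = h/p = 6.626 × 10⁻³⁴ / 2.117 × 10⁻²⁴ = 3.13 × 10⁻¹⁰ m = 313 pm.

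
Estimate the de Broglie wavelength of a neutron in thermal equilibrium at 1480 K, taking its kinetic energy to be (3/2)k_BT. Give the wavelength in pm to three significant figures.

KE = (3/2)k_BT = 1.5 × 1.381 × 10⁻²³ × 1480 = 3.066 × 10⁻²⁰ J.
p = √(2mKE) = √(2 × 1.675 × 10⁻²⁷ × 3.066 × 10⁻²⁰) = 1.013 × 10⁻²³ kg·m/s.
λ = h/p = 6.54 × 10⁻¹¹ m = 65.4 pm.

λ = 65.4 pm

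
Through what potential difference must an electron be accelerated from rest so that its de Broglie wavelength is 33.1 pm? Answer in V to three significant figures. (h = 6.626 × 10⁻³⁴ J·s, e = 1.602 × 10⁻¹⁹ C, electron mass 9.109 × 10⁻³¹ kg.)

V = 1370 V

p = h/λ = 6.626 × 10⁻³⁴ / 3.310 × 10⁻¹¹ = 2.002 × 10⁻²³ kg·m/s.
KE = p²/(2m) = 2.200 × 10⁻¹⁶ J.
V = KE/e = 2.200 × 10⁻¹⁶ / (1.602 × 10⁻¹⁹) = 1370 V.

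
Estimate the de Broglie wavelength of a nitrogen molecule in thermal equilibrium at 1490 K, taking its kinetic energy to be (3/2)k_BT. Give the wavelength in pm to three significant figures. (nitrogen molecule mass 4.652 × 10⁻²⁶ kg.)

λ = 12.4 pm

KE = (3/2)k_BT = 1.5 × 1.381 × 10⁻²³ × 1490 = 3.087 × 10⁻²⁰ J.
p = √(2mKE) = √(2 × 4.652 × 10⁻²⁶ × 3.087 × 10⁻²⁰) = 5.359 × 10⁻²³ kg·m/s.
λ = h/p = 1.24 × 10⁻¹¹ m = 12.4 pm.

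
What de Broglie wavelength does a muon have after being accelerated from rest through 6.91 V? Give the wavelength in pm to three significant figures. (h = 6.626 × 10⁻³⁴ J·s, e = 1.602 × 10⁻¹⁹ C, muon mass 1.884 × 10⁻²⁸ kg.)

KE = eV = 1.602 × 10⁻¹⁹ × 6.910 = 1.107 × 10⁻¹⁸ J.
p = √(2mKE) = √(2 × 1.884 × 10⁻²⁸ × 1.107 × 10⁻¹⁸) = 2.042 × 10⁻²³ kg·m/s.
λ = h/p = 6.626 × 10⁻³⁴ / 2.042 × 10⁻²³ = 3.24 × 10⁻¹¹ m = 32.4 pm.

λ = 32.4 pm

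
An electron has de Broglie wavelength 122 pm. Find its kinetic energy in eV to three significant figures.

KE = 101 eV

p = h/λ = 6.626 × 10⁻³⁴ / 1.220 × 10⁻¹⁰ = 5.431 × 10⁻²⁴ kg·m/s.
KE = p²/(2m) = (5.431 × 10⁻²⁴)² / (2 × 9.109 × 10⁻³¹) = 1.619 × 10⁻¹⁷ J = 101 eV.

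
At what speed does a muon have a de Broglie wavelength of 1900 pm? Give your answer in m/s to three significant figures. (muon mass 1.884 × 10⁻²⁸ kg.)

p = h/λ = 6.626 × 10⁻³⁴ / 1.900 × 10⁻⁹ = 3.487 × 10⁻²⁵ kg·m/s.
v = p/m = 3.487 × 10⁻²⁵ / 1.884 × 10⁻²⁸ = 1.85 × 10³ m/s = 1850 m/s.

v = 1850 m/s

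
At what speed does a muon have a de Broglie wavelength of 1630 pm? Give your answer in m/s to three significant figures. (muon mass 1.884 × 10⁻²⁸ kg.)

v = 2160 m/s

p = h/λ = 6.626 × 10⁻³⁴ / 1.630 × 10⁻⁹ = 4.065 × 10⁻²⁵ kg·m/s.
v = p/m = 4.065 × 10⁻²⁵ / 1.884 × 10⁻²⁸ = 2.16 × 10³ m/s = 2160 m/s.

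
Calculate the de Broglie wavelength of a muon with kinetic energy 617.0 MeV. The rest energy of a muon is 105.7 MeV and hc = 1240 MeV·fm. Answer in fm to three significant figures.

Total energy E = KE + m₀c² = 617.0 + 105.7 = 722.7 MeV.
(pc)² = E² − (m₀c²)² = (722.7)² − (105.7)² = 5.111 × 10⁵ MeV², so pc = 714.9 MeV.
λ = hc/(pc) = 1240 MeV·fm / 714.9 MeV = 1.73 fm.

λ = 1.73 fm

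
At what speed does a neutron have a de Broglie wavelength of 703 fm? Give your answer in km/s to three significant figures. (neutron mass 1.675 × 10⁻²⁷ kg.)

v = 563 km/s

p = h/λ = 6.626 × 10⁻³⁴ / 7.030 × 10⁻¹³ = 9.425 × 10⁻²² kg·m/s.
v = p/m = 9.425 × 10⁻²² / 1.675 × 10⁻²⁷ = 5.63 × 10⁵ m/s = 563 km/s.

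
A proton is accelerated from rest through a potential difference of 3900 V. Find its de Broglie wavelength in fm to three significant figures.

KE = eV = 1.602 × 10⁻¹⁹ × 3900 = 6.248 × 10⁻¹⁶ J.
p = √(2mKE) = √(2 × 1.673 × 10⁻²⁷ × 6.248 × 10⁻¹⁶) = 1.446 × 10⁻²¹ kg·m/s.
λ = h/p = 6.626 × 10⁻³⁴ / 1.446 × 10⁻²¹ = 4.58 × 10⁻¹³ m = 458 fm.

λ = 458 fm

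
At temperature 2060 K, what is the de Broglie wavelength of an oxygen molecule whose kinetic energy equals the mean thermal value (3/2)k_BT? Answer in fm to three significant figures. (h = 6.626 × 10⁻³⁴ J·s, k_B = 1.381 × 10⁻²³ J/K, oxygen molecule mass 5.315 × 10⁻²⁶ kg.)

KE = (3/2)k_BT = 1.5 × 1.381 × 10⁻²³ × 2060 = 4.267 × 10⁻²⁰ J.
p = √(2mKE) = √(2 × 5.315 × 10⁻²⁶ × 4.267 × 10⁻²⁰) = 6.735 × 10⁻²³ kg·m/s.
λ = h/p = 9.84 × 10⁻¹² m = 9840 fm.

λ = 9840 fm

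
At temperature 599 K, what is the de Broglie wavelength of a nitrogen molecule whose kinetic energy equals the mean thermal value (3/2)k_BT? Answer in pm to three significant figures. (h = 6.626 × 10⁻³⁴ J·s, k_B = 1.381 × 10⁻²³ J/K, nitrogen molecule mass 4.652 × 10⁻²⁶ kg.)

λ = 19.5 pm

KE = (3/2)k_BT = 1.5 × 1.381 × 10⁻²³ × 599 = 1.241 × 10⁻²⁰ J.
p = √(2mKE) = √(2 × 4.652 × 10⁻²⁶ × 1.241 × 10⁻²⁰) = 3.398 × 10⁻²³ kg·m/s.
λ = h/p = 1.95 × 10⁻¹¹ m = 19.5 pm.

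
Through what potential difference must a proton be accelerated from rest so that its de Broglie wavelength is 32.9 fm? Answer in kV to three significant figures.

p = h/λ = 6.626 × 10⁻³⁴ / 3.290 × 10⁻¹⁴ = 2.014 × 10⁻²⁰ kg·m/s.
KE = p²/(2m) = 1.212 × 10⁻¹³ J.
V = KE/e = 1.212 × 10⁻¹³ / (1.602 × 10⁻¹⁹) = 757 kV.

V = 757 kV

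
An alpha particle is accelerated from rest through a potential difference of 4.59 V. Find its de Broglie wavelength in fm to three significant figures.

λ = 4740 fm

KE = 2eV = 2 × 1.602 × 10⁻¹⁹ × 4.590 = 1.471 × 10⁻¹⁸ J.
p = √(2mKE) = √(2 × 6.645 × 10⁻²⁷ × 1.471 × 10⁻¹⁸) = 1.398 × 10⁻²² kg·m/s.
λ = h/p = 6.626 × 10⁻³⁴ / 1.398 × 10⁻²² = 4.74 × 10⁻¹² m = 4740 fm.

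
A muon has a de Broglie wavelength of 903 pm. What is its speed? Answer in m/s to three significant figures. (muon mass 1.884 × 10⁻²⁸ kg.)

p = h/λ = 6.626 × 10⁻³⁴ / 9.030 × 10⁻¹⁰ = 7.338 × 10⁻²⁵ kg·m/s.
v = p/m = 7.338 × 10⁻²⁵ / 1.884 × 10⁻²⁸ = 3.89 × 10³ m/s = 3890 m/s.

v = 3890 m/s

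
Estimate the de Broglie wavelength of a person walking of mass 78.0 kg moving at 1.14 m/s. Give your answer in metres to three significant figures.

p = mv = 78.0 × 1.14 = 8.892 × 10¹ kg·m/s.
λ = h/p = 6.626 × 10⁻³⁴ / 8.892 × 10¹ = 7.45 × 10⁻³⁶ m.

λ = 7.45 × 10⁻³⁶ m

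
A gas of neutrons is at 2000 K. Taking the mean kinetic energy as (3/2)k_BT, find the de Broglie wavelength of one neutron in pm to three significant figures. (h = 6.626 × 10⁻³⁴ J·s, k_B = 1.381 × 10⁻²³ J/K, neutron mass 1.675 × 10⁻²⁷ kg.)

λ = 56.2 pm

KE = (3/2)k_BT = 1.5 × 1.381 × 10⁻²³ × 2000 = 4.143 × 10⁻²⁰ J.
p = √(2mKE) = √(2 × 1.675 × 10⁻²⁷ × 4.143 × 10⁻²⁰) = 1.178 × 10⁻²³ kg·m/s.
λ = h/p = 5.62 × 10⁻¹¹ m = 56.2 pm.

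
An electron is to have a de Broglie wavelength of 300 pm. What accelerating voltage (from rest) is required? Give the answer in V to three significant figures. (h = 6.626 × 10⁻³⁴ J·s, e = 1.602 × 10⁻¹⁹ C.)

V = 16.7 V

p = h/λ = 6.626 × 10⁻³⁴ / 3.000 × 10⁻¹⁰ = 2.209 × 10⁻²⁴ kg·m/s.
KE = p²/(2m) = 2.678 × 10⁻¹⁸ J.
V = KE/e = 2.678 × 10⁻¹⁸ / (1.602 × 10⁻¹⁹) = 16.7 V.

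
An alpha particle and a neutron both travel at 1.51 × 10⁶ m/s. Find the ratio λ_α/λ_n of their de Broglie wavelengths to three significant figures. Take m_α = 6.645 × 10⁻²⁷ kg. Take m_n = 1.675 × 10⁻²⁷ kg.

λ_α/λ_n = 0.252

At fixed v, p = mv so λ = h/(mv) ∝ 1/m.
λ_α/λ_n = m_n/m_α = 1.675 × 10⁻²⁷/6.645 × 10⁻²⁷ = 0.252.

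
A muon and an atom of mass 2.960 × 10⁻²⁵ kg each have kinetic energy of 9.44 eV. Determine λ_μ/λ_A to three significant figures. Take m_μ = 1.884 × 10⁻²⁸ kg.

At fixed KE, p = √(2mKE) so λ = h/p ∝ 1/√m.
λ_μ/λ_A = √(m_A/m_μ) = √(2.960 × 10⁻²⁵/1.884 × 10⁻²⁸) = √(1571) = 39.6.

λ_μ/λ_A = 39.6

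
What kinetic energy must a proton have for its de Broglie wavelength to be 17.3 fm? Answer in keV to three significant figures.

KE = 2740 keV

p = h/λ = 6.626 × 10⁻³⁴ / 1.730 × 10⁻¹⁴ = 3.830 × 10⁻²⁰ kg·m/s.
KE = p²/(2m) = (3.830 × 10⁻²⁰)² / (2 × 1.673 × 10⁻²⁷) = 4.384 × 10⁻¹³ J = 2740 keV.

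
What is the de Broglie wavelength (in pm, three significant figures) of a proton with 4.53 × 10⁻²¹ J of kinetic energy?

p = √(2mKE) = √(2 × 1.673 × 10⁻²⁷ × 4.530 × 10⁻²¹) = 3.893 × 10⁻²⁴ kg·m/s.
λ = h/p = 6.626 × 10⁻³⁴ / 3.893 × 10⁻²⁴ = 1.70 × 10⁻¹⁰ m = 170 pm.

λ = 170 pm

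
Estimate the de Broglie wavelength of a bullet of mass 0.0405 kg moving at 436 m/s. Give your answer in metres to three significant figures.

p = mv = 0.0405 × 436 = 1.766 × 10¹ kg·m/s.
λ = h/p = 6.626 × 10⁻³⁴ / 1.766 × 10¹ = 3.75 × 10⁻³⁵ m.

λ = 3.75 × 10⁻³⁵ m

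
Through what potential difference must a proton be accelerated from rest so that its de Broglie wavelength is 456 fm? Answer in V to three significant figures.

V = 3940 V

p = h/λ = 6.626 × 10⁻³⁴ / 4.560 × 10⁻¹³ = 1.453 × 10⁻²¹ kg·m/s.
KE = p²/(2m) = 6.310 × 10⁻¹⁶ J.
V = KE/e = 6.310 × 10⁻¹⁶ / (1.602 × 10⁻¹⁹) = 3940 V.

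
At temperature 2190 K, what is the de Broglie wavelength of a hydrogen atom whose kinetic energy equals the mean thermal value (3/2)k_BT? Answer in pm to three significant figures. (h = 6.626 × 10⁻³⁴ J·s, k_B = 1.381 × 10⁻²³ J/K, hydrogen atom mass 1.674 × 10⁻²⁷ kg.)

KE = (3/2)k_BT = 1.5 × 1.381 × 10⁻²³ × 2190 = 4.537 × 10⁻²⁰ J.
p = √(2mKE) = √(2 × 1.674 × 10⁻²⁷ × 4.537 × 10⁻²⁰) = 1.232 × 10⁻²³ kg·m/s.
λ = h/p = 5.38 × 10⁻¹¹ m = 53.8 pm.

λ = 53.8 pm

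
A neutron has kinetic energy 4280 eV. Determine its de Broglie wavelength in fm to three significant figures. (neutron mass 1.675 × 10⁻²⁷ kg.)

λ = 437 fm

KE = 4280 eV = 6.857 × 10⁻¹⁶ J.
p = √(2mKE) = √(2 × 1.675 × 10⁻²⁷ × 6.857 × 10⁻¹⁶) = 1.516 × 10⁻²¹ kg·m/s.
λ = h/p = 6.626 × 10⁻³⁴ / 1.516 × 10⁻²¹ = 4.37 × 10⁻¹³ m = 437 fm.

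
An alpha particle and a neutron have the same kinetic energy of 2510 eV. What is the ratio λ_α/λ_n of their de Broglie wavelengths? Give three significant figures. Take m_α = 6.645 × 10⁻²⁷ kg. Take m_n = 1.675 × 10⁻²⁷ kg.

At fixed KE, p = √(2mKE) so λ = h/p ∝ 1/√m.
λ_α/λ_n = √(m_n/m_α) = √(1.675 × 10⁻²⁷/6.645 × 10⁻²⁷) = √(0.2521) = 0.502.

λ_α/λ_n = 0.502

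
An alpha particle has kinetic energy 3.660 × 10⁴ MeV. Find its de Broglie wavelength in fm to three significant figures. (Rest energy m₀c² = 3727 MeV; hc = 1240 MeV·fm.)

λ = 0.0309 fm

Total energy E = KE + m₀c² = 3.660 × 10⁴ + 3727 = 40327 MeV.
(pc)² = E² − (m₀c²)² = (40327)² − (3727)² = 1.612 × 10⁹ MeV², so pc = 4.015 × 10⁴ MeV.
λ = hc/(pc) = 1240 MeV·fm / 4.015 × 10⁴ MeV = 0.0309 fm.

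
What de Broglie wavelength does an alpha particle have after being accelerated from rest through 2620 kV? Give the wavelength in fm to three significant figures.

KE = 2eV = 2 × 1.602 × 10⁻¹⁹ × 2.620 × 10⁶ = 8.394 × 10⁻¹³ J.
p = √(2mKE) = √(2 × 6.645 × 10⁻²⁷ × 8.394 × 10⁻¹³) = 1.056 × 10⁻¹⁹ kg·m/s.
λ = h/p = 6.626 × 10⁻³⁴ / 1.056 × 10⁻¹⁹ = 6.27 × 10⁻¹⁵ m = 6.27 fm.

λ = 6.27 fm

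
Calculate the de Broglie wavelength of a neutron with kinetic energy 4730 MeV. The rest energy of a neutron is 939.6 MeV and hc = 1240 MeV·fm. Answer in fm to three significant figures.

λ = 0.222 fm

Total energy E = KE + m₀c² = 4730 + 939.6 = 5669.6 MeV.
(pc)² = E² − (m₀c²)² = (5669.6)² − (939.6)² = 3.126 × 10⁷ MeV², so pc = 5591 MeV.
λ = hc/(pc) = 1240 MeV·fm / 5591 MeV = 0.222 fm.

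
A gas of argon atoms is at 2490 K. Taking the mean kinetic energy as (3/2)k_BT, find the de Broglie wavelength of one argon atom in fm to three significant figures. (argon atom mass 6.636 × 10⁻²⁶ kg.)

KE = (3/2)k_BT = 1.5 × 1.381 × 10⁻²³ × 2490 = 5.158 × 10⁻²⁰ J.
p = √(2mKE) = √(2 × 6.636 × 10⁻²⁶ × 5.158 × 10⁻²⁰) = 8.274 × 10⁻²³ kg·m/s.
λ = h/p = 8.01 × 10⁻¹² m = 8010 fm.

λ = 8010 fm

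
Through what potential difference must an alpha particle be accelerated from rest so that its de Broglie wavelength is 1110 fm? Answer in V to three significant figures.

V = 83.7 V

p = h/λ = 6.626 × 10⁻³⁴ / 1.110 × 10⁻¹² = 5.969 × 10⁻²² kg·m/s.
KE = p²/(2m) = 2.681 × 10⁻¹⁷ J.
V = KE/2e = 2.681 × 10⁻¹⁷ / (2 × 1.602 × 10⁻¹⁹) = 83.7 V.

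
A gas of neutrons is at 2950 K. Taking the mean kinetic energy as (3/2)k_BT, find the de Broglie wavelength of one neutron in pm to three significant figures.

λ = 46.3 pm

KE = (3/2)k_BT = 1.5 × 1.381 × 10⁻²³ × 2950 = 6.111 × 10⁻²⁰ J.
p = √(2mKE) = √(2 × 1.675 × 10⁻²⁷ × 6.111 × 10⁻²⁰) = 1.431 × 10⁻²³ kg·m/s.
λ = h/p = 4.63 × 10⁻¹¹ m = 46.3 pm.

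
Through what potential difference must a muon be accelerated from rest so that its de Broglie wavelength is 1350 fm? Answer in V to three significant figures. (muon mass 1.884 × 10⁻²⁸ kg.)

p = h/λ = 6.626 × 10⁻³⁴ / 1.350 × 10⁻¹² = 4.908 × 10⁻²² kg·m/s.
KE = p²/(2m) = 6.393 × 10⁻¹⁶ J.
V = KE/e = 6.393 × 10⁻¹⁶ / (1.602 × 10⁻¹⁹) = 3990 V.

V = 3990 V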